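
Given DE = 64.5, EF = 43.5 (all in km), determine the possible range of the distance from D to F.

By the triangle inequality, |64.5 − 43.5| ≤ DF ≤ 64.5 + 43.5.

21.0 ≤ DF ≤ 108.0 km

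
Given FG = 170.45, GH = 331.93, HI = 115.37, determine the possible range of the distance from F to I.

The maximum is all hops collinear in one direction: 170.45 + 331.93 + 115.37 = 617.75.
The longest hop is 331.93; the others sum to 285.82. Folding the others back against it leaves at least 331.93 − 285.82 = 46.11.

46.11 ≤ FI ≤ 617.75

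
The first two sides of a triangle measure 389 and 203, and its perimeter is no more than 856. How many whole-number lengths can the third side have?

78

Triangle inequality: 186 < x < 592. Perimeter ≤ 856 gives x ≤ 856 − 389 − 203 = 264.
So 186 < x ≤ 264; integers 187 through 264: 78 values.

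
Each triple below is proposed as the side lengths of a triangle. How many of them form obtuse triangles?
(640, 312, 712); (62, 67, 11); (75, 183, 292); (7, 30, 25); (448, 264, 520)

2

(640,312,712): 312²+640² = 506944 = 712² → right
(62,67,11): 11²+62² = 3965 < 4489 = 67² → obtuse
(75,183,292): 75+183 ≤ 292, not a triangle
(7,30,25): 7²+25² = 674 < 900 = 30² → obtuse
(448,264,520): 264²+448² = 270400 = 520² → right
2 of the 5 are obtuse.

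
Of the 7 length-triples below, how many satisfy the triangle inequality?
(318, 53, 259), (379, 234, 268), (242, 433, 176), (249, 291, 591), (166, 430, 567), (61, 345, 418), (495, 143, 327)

(53,259,318): 53+259 ≤ 318 → not valid
(234,268,379): 234+268 > 379 → valid
(176,242,433): 176+242 ≤ 433 → not valid
(249,291,591): 249+291 ≤ 591 → not valid
(166,430,567): 166+430 > 567 → valid
(61,345,418): 61+345 ≤ 418 → not valid
(143,327,495): 143+327 ≤ 495 → not valid
2 of the 7 triples form a triangle.

2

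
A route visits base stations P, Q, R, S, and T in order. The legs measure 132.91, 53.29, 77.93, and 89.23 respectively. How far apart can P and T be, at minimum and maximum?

The maximum is all hops collinear in one direction: 132.91 + 53.29 + 77.93 + 89.23 = 353.36.
The longest hop is 132.91; the others sum to 220.45. Since 132.91 ≤ 220.45, the path can fold back on itself completely, so the minimum distance is 0.

0 ≤ PT ≤ 353.36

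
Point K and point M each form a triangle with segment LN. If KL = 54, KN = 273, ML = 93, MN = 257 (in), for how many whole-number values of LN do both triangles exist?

From triangle KLN: 219 < LN < 327.
From triangle MLN: 164 < LN < 350.
Intersection: 219 < LN < 327, so integers 220 through 326: 107 values.

107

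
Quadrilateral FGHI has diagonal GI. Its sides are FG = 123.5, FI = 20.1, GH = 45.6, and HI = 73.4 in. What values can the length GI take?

From triangle FGI: |123.5 − 20.1| < GI < 123.5 + 20.1, i.e. 103.4 < GI < 143.6.
From triangle HGI: 27.8 < GI < 119.0.
Both must hold, so GI lies in the intersection.

103.4 < GI < 119.0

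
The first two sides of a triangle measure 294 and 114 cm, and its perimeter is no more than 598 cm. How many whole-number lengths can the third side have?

10

Triangle inequality: 180 < x < 408. Perimeter ≤ 598 gives x ≤ 598 − 294 − 114 = 190.
So 180 < x ≤ 190; integers 181 through 190: 10 values.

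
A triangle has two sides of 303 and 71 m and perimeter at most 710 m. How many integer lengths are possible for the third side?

104

Triangle inequality: 232 < x < 374. Perimeter ≤ 710 gives x ≤ 710 − 303 − 71 = 336.
So 232 < x ≤ 336; integers 233 through 336: 104 values.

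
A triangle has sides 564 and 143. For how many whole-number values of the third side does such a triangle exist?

The third side lies in the open interval (421, 707).
Integers from 422 to 706 inclusive: 706 − 422 + 1 = 285.

285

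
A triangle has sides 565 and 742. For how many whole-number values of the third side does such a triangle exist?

The third side lies in the open interval (177, 1307).
Integers from 178 to 1306 inclusive: 1306 − 178 + 1 = 1129.

1129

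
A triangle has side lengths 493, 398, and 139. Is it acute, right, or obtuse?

obtuse

Compare the square of the longest side to the sum of squares of the other two: 139² + 398² = 177725 < 243049 = 493².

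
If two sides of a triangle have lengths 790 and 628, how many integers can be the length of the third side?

1255

The third side lies in the open interval (162, 1418).
Integers from 163 to 1417 inclusive: 1417 − 163 + 1 = 1255.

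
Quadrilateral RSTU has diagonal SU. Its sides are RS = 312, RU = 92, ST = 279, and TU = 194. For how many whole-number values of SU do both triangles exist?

183

From triangle RSU: 220 < SU < 404.
From triangle TSU: 85 < SU < 473.
Intersection: 220 < SU < 404, so integers 221 through 403: 183 values.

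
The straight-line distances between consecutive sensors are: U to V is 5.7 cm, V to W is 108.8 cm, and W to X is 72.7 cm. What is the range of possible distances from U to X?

30.4 ≤ UX ≤ 187.2 cm

The maximum is all hops collinear in one direction: 5.7 + 108.8 + 72.7 = 187.2.
The longest hop is 108.8; the others sum to 78.4. Folding the others back against it leaves at least 108.8 − 78.4 = 30.4.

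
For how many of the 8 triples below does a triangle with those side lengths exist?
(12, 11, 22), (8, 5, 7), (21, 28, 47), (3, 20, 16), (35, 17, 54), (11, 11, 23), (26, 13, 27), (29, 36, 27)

(11,12,22): 11+12 > 22 → valid
(5,7,8): 5+7 > 8 → valid
(21,28,47): 21+28 > 47 → valid
(3,16,20): 3+16 ≤ 20 → not valid
(17,35,54): 17+35 ≤ 54 → not valid
(11,11,23): 11+11 ≤ 23 → not valid
(13,26,27): 13+26 > 27 → valid
(27,29,36): 27+29 > 36 → valid
5 of the 8 triples form a triangle.

5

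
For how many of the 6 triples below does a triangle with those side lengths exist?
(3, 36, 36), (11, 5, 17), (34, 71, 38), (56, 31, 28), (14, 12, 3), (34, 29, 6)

5

(3,36,36): 3+36 > 36 → valid
(5,11,17): 5+11 ≤ 17 → not valid
(34,38,71): 34+38 > 71 → valid
(28,31,56): 28+31 > 56 → valid
(3,12,14): 3+12 > 14 → valid
(6,29,34): 6+29 > 34 → valid
5 of the 6 triples form a triangle.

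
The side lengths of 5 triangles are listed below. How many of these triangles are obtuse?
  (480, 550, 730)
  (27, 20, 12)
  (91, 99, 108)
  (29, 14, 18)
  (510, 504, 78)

2

(480,550,730): 480²+550² = 532900 = 730² → right
(27,20,12): 12²+20² = 544 < 729 = 27² → obtuse
(91,99,108): 91²+99² = 18082 > 11664 = 108² → acute
(29,14,18): 14²+18² = 520 < 841 = 29² → obtuse
(510,504,78): 78²+504² = 260100 = 510² → right
2 of the 5 are obtuse.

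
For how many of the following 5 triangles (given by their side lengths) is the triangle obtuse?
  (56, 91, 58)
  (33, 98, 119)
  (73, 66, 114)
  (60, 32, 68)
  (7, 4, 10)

(56,91,58): 56²+58² = 6500 < 8281 = 91² → obtuse
(33,98,119): 33²+98² = 10693 < 14161 = 119² → obtuse
(73,66,114): 66²+73² = 9685 < 12996 = 114² → obtuse
(60,32,68): 32²+60² = 4624 = 68² → right
(7,4,10): 4²+7² = 65 < 100 = 10² → obtuse
4 of the 5 are obtuse.

4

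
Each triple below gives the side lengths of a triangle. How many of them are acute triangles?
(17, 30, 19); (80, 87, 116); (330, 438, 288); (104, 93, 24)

(17,30,19): 17²+19² = 650 < 900 = 30² → obtuse
(80,87,116): 80²+87² = 13969 > 13456 = 116² → acute
(330,438,288): 288²+330² = 191844 = 438² → right
(104,93,24): 24²+93² = 9225 < 10816 = 104² → obtuse
1 of the 4 is acute.

1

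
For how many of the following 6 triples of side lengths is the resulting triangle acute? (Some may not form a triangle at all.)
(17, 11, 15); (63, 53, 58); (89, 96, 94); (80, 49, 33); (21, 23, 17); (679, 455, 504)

(17,11,15): 11²+15² = 346 > 289 = 17² → acute
(63,53,58): 53²+58² = 6173 > 3969 = 63² → acute
(89,96,94): 89²+94² = 16757 > 9216 = 96² → acute
(80,49,33): 33²+49² = 3490 < 6400 = 80² → obtuse
(21,23,17): 17²+21² = 730 > 529 = 23² → acute
(679,455,504): 455²+504² = 461041 = 679² → right
4 of the 6 are acute.

4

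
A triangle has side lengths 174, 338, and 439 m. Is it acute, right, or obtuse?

Compare the square of the longest side to the sum of squares of the other two: 174² + 338² = 144520 < 192721 = 439².

obtuse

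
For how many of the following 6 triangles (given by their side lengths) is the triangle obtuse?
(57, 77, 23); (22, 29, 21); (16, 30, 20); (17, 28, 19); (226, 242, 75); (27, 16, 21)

(57,77,23): 23²+57² = 3778 < 5929 = 77² → obtuse
(22,29,21): 21²+22² = 925 > 841 = 29² → acute
(16,30,20): 16²+20² = 656 < 900 = 30² → obtuse
(17,28,19): 17²+19² = 650 < 784 = 28² → obtuse
(226,242,75): 75²+226² = 56701 < 58564 = 242² → obtuse
(27,16,21): 16²+21² = 697 < 729 = 27² → obtuse
5 of the 6 are obtuse.

5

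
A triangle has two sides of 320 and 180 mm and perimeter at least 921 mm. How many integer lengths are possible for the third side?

79

Triangle inequality: 140 < x < 500. Perimeter ≥ 921 gives x ≥ 921 − 320 − 180 = 421.
So 421 ≤ x < 500; integers 421 through 499: 79 values.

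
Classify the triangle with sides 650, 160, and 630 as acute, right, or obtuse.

right

Compare the square of the longest side to the sum of squares of the other two: 160² + 630² = 422500 = 650².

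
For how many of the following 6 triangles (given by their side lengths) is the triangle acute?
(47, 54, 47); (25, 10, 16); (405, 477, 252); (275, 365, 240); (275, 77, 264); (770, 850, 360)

(47,54,47): 47²+47² = 4418 > 2916 = 54² → acute
(25,10,16): 10²+16² = 356 < 625 = 25² → obtuse
(405,477,252): 252²+405² = 227529 = 477² → right
(275,365,240): 240²+275² = 133225 = 365² → right
(275,77,264): 77²+264² = 75625 = 275² → right
(770,850,360): 360²+770² = 722500 = 850² → right
1 of the 6 is acute.

1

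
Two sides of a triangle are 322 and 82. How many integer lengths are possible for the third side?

163

The third side lies in the open interval (240, 404).
Integers from 241 to 403 inclusive: 403 − 241 + 1 = 163.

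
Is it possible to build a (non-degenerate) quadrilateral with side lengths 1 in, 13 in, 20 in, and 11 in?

A quadrilateral exists iff every side is shorter than the sum of the others — equivalently, the longest side is less than the sum of the rest.
Longest side 20 < 25 (sum of the remaining 3), so yes.

Yes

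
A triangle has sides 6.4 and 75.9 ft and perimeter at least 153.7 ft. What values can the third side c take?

Triangle inequality alone gives 69.5 < c < 82.3.
The perimeter condition gives c ≥ 153.7 − 6.4 − 75.9 = 71.4.
Intersecting the two: 71.4 ≤ c < 82.3.

71.4 ≤ c < 82.3 ft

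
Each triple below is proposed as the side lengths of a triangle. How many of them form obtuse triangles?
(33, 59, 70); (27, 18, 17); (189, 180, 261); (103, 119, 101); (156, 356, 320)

2

(33,59,70): 33²+59² = 4570 < 4900 = 70² → obtuse
(27,18,17): 17²+18² = 613 < 729 = 27² → obtuse
(189,180,261): 180²+189² = 68121 = 261² → right
(103,119,101): 101²+103² = 20810 > 14161 = 119² → acute
(156,356,320): 156²+320² = 126736 = 356² → right
2 of the 5 are obtuse.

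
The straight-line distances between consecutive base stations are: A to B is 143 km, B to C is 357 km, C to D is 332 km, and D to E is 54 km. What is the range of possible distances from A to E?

0 ≤ AE ≤ 886 km

The maximum is all hops collinear in one direction: 143 + 357 + 332 + 54 = 886.
The longest hop is 357; the others sum to 529. Since 357 ≤ 529, the path can fold back on itself completely, so the minimum distance is 0.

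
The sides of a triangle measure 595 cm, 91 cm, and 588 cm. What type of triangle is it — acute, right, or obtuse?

right

Compare the square of the longest side to the sum of squares of the other two: 91² + 588² = 354025 = 595².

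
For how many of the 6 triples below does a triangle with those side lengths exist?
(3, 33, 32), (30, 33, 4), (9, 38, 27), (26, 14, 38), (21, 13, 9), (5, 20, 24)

(3,32,33): 3+32 > 33 → valid
(4,30,33): 4+30 > 33 → valid
(9,27,38): 9+27 ≤ 38 → not valid
(14,26,38): 14+26 > 38 → valid
(9,13,21): 9+13 > 21 → valid
(5,20,24): 5+20 > 24 → valid
5 of the 6 triples form a triangle.

5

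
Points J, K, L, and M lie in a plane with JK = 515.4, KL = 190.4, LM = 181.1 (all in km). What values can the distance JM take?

143.9 ≤ JM ≤ 886.9 km

The maximum is all hops collinear in one direction: 515.4 + 190.4 + 181.1 = 886.9.
The longest hop is 515.4; the others sum to 371.5. Folding the others back against it leaves at least 515.4 − 371.5 = 143.9.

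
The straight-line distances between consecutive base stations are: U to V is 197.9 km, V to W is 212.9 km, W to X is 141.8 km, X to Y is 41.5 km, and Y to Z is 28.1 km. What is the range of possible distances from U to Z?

The maximum is all hops collinear in one direction: 197.9 + 212.9 + 141.8 + 41.5 + 28.1 = 622.2.
The longest hop is 212.9; the others sum to 409.3. Since 212.9 ≤ 409.3, the path can fold back on itself completely, so the minimum distance is 0.

0 ≤ UZ ≤ 622.2 km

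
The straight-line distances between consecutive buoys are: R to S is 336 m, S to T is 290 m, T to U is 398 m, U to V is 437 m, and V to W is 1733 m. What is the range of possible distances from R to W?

272 ≤ RW ≤ 3194 m

The maximum is all hops collinear in one direction: 336 + 290 + 398 + 437 + 1733 = 3194.
The longest hop is 1733; the others sum to 1461. Folding the others back against it leaves at least 1733 − 1461 = 272.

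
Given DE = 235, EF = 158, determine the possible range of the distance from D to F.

77 ≤ DF ≤ 393

By the triangle inequality, |235 − 158| ≤ DF ≤ 235 + 158.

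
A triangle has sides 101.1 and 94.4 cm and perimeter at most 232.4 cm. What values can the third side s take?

6.7 < s ≤ 36.9 cm

Triangle inequality alone gives 6.7 < s < 195.5.
The perimeter condition gives s ≤ 232.4 − 101.1 − 94.4 = 36.9.
Intersecting the two: 6.7 < s ≤ 36.9.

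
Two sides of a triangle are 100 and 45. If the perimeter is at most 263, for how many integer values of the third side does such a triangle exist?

Triangle inequality: 55 < x < 145. Perimeter ≤ 263 gives x ≤ 263 − 100 − 45 = 118.
So 55 < x ≤ 118; integers 56 through 118: 63 values.

63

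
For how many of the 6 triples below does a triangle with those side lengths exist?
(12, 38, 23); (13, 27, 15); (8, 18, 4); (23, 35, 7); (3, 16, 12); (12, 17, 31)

1

(12,23,38): 12+23 ≤ 38 → not valid
(13,15,27): 13+15 > 27 → valid
(4,8,18): 4+8 ≤ 18 → not valid
(7,23,35): 7+23 ≤ 35 → not valid
(3,12,16): 3+12 ≤ 16 → not valid
(12,17,31): 12+17 ≤ 31 → not valid
1 of the 6 triples forms a triangle.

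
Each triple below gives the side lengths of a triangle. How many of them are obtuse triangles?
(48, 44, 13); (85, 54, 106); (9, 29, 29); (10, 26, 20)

(48,44,13): 13²+44² = 2105 < 2304 = 48² → obtuse
(85,54,106): 54²+85² = 10141 < 11236 = 106² → obtuse
(9,29,29): 9²+29² = 922 > 841 = 29² → acute
(10,26,20): 10²+20² = 500 < 676 = 26² → obtuse
3 of the 4 are obtuse.

3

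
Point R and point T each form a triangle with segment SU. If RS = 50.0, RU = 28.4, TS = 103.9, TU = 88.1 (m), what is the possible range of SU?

From triangle RSU: |50.0 − 28.4| < SU < 50.0 + 28.4, i.e. 21.6 < SU < 78.4.
From triangle TSU: 15.8 < SU < 192.0.
Both must hold, so SU lies in the intersection.

21.6 < SU < 78.4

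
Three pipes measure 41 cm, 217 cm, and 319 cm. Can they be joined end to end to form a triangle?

No

The longest side is 319, but the other two sum to only 258.
258 < 319, so the triangle inequality fails.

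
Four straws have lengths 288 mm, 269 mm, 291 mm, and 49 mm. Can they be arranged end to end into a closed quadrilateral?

Yes

A quadrilateral exists iff every side is shorter than the sum of the others — equivalently, the longest side is less than the sum of the rest.
Longest side 291 < 606 (sum of the remaining 3), so yes.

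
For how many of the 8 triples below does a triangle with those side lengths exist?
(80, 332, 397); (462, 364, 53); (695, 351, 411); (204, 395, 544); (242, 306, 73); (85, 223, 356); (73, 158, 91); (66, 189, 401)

5

(80,332,397): 80+332 > 397 → valid
(53,364,462): 53+364 ≤ 462 → not valid
(351,411,695): 351+411 > 695 → valid
(204,395,544): 204+395 > 544 → valid
(73,242,306): 73+242 > 306 → valid
(85,223,356): 85+223 ≤ 356 → not valid
(73,91,158): 73+91 > 158 → valid
(66,189,401): 66+189 ≤ 401 → not valid
5 of the 8 triples form a triangle.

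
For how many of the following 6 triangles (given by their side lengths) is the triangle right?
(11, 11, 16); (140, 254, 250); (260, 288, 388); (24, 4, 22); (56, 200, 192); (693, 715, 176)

(11,11,16): 11²+11² = 242 < 256 = 16² → obtuse
(140,254,250): 140²+250² = 82100 > 64516 = 254² → acute
(260,288,388): 260²+288² = 150544 = 388² → right
(24,4,22): 4²+22² = 500 < 576 = 24² → obtuse
(56,200,192): 56²+192² = 40000 = 200² → right
(693,715,176): 176²+693² = 511225 = 715² → right
3 of the 6 are right.

3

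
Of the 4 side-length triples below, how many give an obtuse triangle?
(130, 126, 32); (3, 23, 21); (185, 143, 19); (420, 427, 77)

1

(130,126,32): 32²+126² = 16900 = 130² → right
(3,23,21): 3²+21² = 450 < 529 = 23² → obtuse
(185,143,19): 19+143 ≤ 185, not a triangle
(420,427,77): 77²+420² = 182329 = 427² → right
1 of the 4 is obtuse.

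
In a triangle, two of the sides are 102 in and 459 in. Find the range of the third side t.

357 < t < 561

By the triangle inequality, t must be less than 102 + 459 = 561 and greater than |102 − 459| = 357.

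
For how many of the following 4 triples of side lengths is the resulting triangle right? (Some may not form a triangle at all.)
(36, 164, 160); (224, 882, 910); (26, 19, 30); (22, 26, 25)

2

(36,164,160): 36²+160² = 26896 = 164² → right
(224,882,910): 224²+882² = 828100 = 910² → right
(26,19,30): 19²+26² = 1037 > 900 = 30² → acute
(22,26,25): 22²+25² = 1109 > 676 = 26² → acute
2 of the 4 are right.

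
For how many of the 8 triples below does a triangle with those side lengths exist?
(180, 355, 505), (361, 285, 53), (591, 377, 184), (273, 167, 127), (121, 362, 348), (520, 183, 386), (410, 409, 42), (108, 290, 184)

(180,355,505): 180+355 > 505 → valid
(53,285,361): 53+285 ≤ 361 → not valid
(184,377,591): 184+377 ≤ 591 → not valid
(127,167,273): 127+167 > 273 → valid
(121,348,362): 121+348 > 362 → valid
(183,386,520): 183+386 > 520 → valid
(42,409,410): 42+409 > 410 → valid
(108,184,290): 108+184 > 290 → valid
6 of the 8 triples form a triangle.

6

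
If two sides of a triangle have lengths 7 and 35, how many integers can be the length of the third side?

13

The third side lies in the open interval (28, 42).
Integers from 29 to 41 inclusive: 41 − 29 + 1 = 13.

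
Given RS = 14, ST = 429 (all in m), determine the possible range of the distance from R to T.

By the triangle inequality, |14 − 429| ≤ RT ≤ 14 + 429.

415 ≤ RT ≤ 443 m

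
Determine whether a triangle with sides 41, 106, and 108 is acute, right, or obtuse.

acute

Compare the square of the longest side to the sum of squares of the other two: 41² + 106² = 12917 > 11664 = 108².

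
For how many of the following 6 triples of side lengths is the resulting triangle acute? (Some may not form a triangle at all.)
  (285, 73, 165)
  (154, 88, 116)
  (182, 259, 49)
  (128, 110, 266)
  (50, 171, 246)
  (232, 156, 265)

(285,73,165): 73+165 ≤ 285, not a triangle
(154,88,116): 88²+116² = 21200 < 23716 = 154² → obtuse
(182,259,49): 49+182 ≤ 259, not a triangle
(128,110,266): 110+128 ≤ 266, not a triangle
(50,171,246): 50+171 ≤ 246, not a triangle
(232,156,265): 156²+232² = 78160 > 70225 = 265² → acute
1 of the 6 is acute.

1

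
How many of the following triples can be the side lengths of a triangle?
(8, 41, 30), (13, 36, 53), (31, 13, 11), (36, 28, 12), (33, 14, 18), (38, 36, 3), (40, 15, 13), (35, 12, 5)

2

(8,30,41): 8+30 ≤ 41 → not valid
(13,36,53): 13+36 ≤ 53 → not valid
(11,13,31): 11+13 ≤ 31 → not valid
(12,28,36): 12+28 > 36 → valid
(14,18,33): 14+18 ≤ 33 → not valid
(3,36,38): 3+36 > 38 → valid
(13,15,40): 13+15 ≤ 40 → not valid
(5,12,35): 5+12 ≤ 35 → not valid
2 of the 8 triples form a triangle.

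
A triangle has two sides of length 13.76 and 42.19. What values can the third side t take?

By the triangle inequality, t must be less than 13.76 + 42.19 = 55.95 and greater than |13.76 − 42.19| = 28.43.

28.43 < t < 55.95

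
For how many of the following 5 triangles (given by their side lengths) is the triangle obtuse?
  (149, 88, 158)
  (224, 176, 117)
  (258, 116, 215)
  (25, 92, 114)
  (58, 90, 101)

3

(149,88,158): 88²+149² = 29945 > 24964 = 158² → acute
(224,176,117): 117²+176² = 44665 < 50176 = 224² → obtuse
(258,116,215): 116²+215² = 59681 < 66564 = 258² → obtuse
(25,92,114): 25²+92² = 9089 < 12996 = 114² → obtuse
(58,90,101): 58²+90² = 11464 > 10201 = 101² → acute
3 of the 5 are obtuse.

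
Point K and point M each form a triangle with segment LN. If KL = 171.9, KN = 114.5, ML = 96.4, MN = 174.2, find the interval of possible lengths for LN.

From triangle KLN: |171.9 − 114.5| < LN < 171.9 + 114.5, i.e. 57.4 < LN < 286.4.
From triangle MLN: 77.8 < LN < 270.6.
Both must hold, so LN lies in the intersection.

77.8 < LN < 270.6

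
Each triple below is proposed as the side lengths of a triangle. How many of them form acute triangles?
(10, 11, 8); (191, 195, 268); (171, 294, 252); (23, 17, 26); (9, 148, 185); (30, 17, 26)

(10,11,8): 8²+10² = 164 > 121 = 11² → acute
(191,195,268): 191²+195² = 74506 > 71824 = 268² → acute
(171,294,252): 171²+252² = 92745 > 86436 = 294² → acute
(23,17,26): 17²+23² = 818 > 676 = 26² → acute
(9,148,185): 9+148 ≤ 185, not a triangle
(30,17,26): 17²+26² = 965 > 900 = 30² → acute
5 of the 6 are acute.

5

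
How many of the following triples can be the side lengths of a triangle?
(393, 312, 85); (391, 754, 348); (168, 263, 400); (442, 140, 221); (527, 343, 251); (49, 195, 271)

(85,312,393): 85+312 > 393 → valid
(348,391,754): 348+391 ≤ 754 → not valid
(168,263,400): 168+263 > 400 → valid
(140,221,442): 140+221 ≤ 442 → not valid
(251,343,527): 251+343 > 527 → valid
(49,195,271): 49+195 ≤ 271 → not valid
3 of the 6 triples form a triangle.

3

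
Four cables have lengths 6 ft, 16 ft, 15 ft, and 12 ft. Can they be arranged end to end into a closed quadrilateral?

A quadrilateral exists iff every side is shorter than the sum of the others — equivalently, the longest side is less than the sum of the rest.
Longest side 16 < 33 (sum of the remaining 3), so yes.

Yes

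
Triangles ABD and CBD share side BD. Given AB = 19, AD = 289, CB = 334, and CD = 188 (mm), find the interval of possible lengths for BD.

From triangle ABD: |19 − 289| < BD < 19 + 289, i.e. 270 < BD < 308.
From triangle CBD: 146 < BD < 522.
Both must hold, so BD lies in the intersection.

270 < BD < 308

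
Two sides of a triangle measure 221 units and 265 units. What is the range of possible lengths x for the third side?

44 < x < 486 (units)

By the triangle inequality, x must be less than 221 + 265 = 486 and greater than |221 − 265| = 44.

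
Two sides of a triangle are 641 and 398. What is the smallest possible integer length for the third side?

244

The third side must be strictly greater than |641 − 398| = 243.
The smallest integer above 243 is 244.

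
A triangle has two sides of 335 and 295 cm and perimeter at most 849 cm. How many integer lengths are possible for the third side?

179

Triangle inequality: 40 < x < 630. Perimeter ≤ 849 gives x ≤ 849 − 335 − 295 = 219.
So 40 < x ≤ 219; integers 41 through 219: 179 values.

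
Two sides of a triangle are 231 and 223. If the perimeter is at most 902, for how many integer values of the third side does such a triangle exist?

440

Triangle inequality: 8 < x < 454. Perimeter ≤ 902 gives x ≤ 902 − 231 − 223 = 448.
So 8 < x ≤ 448; integers 9 through 448: 440 values.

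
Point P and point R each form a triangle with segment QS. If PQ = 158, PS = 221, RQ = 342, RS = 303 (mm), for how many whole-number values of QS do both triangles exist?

From triangle PQS: 63 < QS < 379.
From triangle RQS: 39 < QS < 645.
Intersection: 63 < QS < 379, so integers 64 through 378: 315 values.

315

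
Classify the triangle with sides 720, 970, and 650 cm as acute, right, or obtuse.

right

Compare the square of the longest side to the sum of squares of the other two: 650² + 720² = 940900 = 970².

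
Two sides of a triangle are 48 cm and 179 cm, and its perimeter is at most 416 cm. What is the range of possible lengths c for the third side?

Triangle inequality alone gives 131 < c < 227.
The perimeter condition gives c ≤ 416 − 48 − 179 = 189.
Intersecting the two: 131 < c ≤ 189.

131 < c ≤ 189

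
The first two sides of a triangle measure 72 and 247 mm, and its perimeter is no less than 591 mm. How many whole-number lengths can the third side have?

47

Triangle inequality: 175 < x < 319. Perimeter ≥ 591 gives x ≥ 591 − 72 − 247 = 272.
So 272 ≤ x < 319; integers 272 through 318: 47 values.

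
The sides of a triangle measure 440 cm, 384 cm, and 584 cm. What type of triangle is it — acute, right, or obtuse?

right

Compare the square of the longest side to the sum of squares of the other two: 384² + 440² = 341056 = 584².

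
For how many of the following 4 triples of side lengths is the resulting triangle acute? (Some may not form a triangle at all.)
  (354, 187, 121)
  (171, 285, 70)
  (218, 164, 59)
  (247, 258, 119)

(354,187,121): 121+187 ≤ 354, not a triangle
(171,285,70): 70+171 ≤ 285, not a triangle
(218,164,59): 59²+164² = 30377 < 47524 = 218² → obtuse
(247,258,119): 119²+247² = 75170 > 66564 = 258² → acute
1 of the 4 is acute.

1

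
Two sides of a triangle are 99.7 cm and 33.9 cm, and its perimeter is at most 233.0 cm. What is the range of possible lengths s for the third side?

Triangle inequality alone gives 65.8 < s < 133.6.
The perimeter condition gives s ≤ 233.0 − 99.7 − 33.9 = 99.4.
Intersecting the two: 65.8 < s ≤ 99.4.

65.8 < s ≤ 99.4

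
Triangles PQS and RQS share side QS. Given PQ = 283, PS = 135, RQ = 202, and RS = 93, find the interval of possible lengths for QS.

From triangle PQS: |283 − 135| < QS < 283 + 135, i.e. 148 < QS < 418.
From triangle RQS: 109 < QS < 295.
Both must hold, so QS lies in the intersection.

148 < QS < 295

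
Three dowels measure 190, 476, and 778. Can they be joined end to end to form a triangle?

No

The longest side is 778, but the other two sum to only 666.
666 < 778, so the triangle inequality fails.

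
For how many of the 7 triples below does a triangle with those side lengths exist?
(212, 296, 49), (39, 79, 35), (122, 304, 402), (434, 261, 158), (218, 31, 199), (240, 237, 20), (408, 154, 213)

3

(49,212,296): 49+212 ≤ 296 → not valid
(35,39,79): 35+39 ≤ 79 → not valid
(122,304,402): 122+304 > 402 → valid
(158,261,434): 158+261 ≤ 434 → not valid
(31,199,218): 31+199 > 218 → valid
(20,237,240): 20+237 > 240 → valid
(154,213,408): 154+213 ≤ 408 → not valid
3 of the 7 triples form a triangle.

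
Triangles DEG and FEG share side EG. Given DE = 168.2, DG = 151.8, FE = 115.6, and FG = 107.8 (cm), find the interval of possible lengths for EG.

From triangle DEG: |168.2 − 151.8| < EG < 168.2 + 151.8, i.e. 16.4 < EG < 320.0.
From triangle FEG: 7.8 < EG < 223.4.
Both must hold, so EG lies in the intersection.

16.4 < EG < 223.4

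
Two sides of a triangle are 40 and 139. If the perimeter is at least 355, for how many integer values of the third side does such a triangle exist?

Triangle inequality: 99 < x < 179. Perimeter ≥ 355 gives x ≥ 355 − 40 − 139 = 176.
So 176 ≤ x < 179; integers 176 through 178: 3 values.

3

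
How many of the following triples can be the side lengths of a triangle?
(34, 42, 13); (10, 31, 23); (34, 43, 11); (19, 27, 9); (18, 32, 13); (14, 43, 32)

5

(13,34,42): 13+34 > 42 → valid
(10,23,31): 10+23 > 31 → valid
(11,34,43): 11+34 > 43 → valid
(9,19,27): 9+19 > 27 → valid
(13,18,32): 13+18 ≤ 32 → not valid
(14,32,43): 14+32 > 43 → valid
5 of the 6 triples form a triangle.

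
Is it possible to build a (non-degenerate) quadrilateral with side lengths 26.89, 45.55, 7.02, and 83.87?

No

For a quadrilateral, each side must be shorter than the sum of the others.
Here the longest side is 83.87, but the remaining 3 sides sum to only 79.46.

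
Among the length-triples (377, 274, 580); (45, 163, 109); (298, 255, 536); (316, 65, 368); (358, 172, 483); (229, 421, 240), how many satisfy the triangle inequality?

5

(274,377,580): 274+377 > 580 → valid
(45,109,163): 45+109 ≤ 163 → not valid
(255,298,536): 255+298 > 536 → valid
(65,316,368): 65+316 > 368 → valid
(172,358,483): 172+358 > 483 → valid
(229,240,421): 229+240 > 421 → valid
5 of the 6 triples form a triangle.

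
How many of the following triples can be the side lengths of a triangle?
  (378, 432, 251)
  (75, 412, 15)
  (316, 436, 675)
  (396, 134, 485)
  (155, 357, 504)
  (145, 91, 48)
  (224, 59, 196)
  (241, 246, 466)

(251,378,432): 251+378 > 432 → valid
(15,75,412): 15+75 ≤ 412 → not valid
(316,436,675): 316+436 > 675 → valid
(134,396,485): 134+396 > 485 → valid
(155,357,504): 155+357 > 504 → valid
(48,91,145): 48+91 ≤ 145 → not valid
(59,196,224): 59+196 > 224 → valid
(241,246,466): 241+246 > 466 → valid
6 of the 8 triples form a triangle.

6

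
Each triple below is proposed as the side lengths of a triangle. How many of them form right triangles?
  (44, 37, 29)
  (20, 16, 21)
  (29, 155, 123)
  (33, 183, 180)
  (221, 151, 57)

(44,37,29): 29²+37² = 2210 > 1936 = 44² → acute
(20,16,21): 16²+20² = 656 > 441 = 21² → acute
(29,155,123): 29+123 ≤ 155, not a triangle
(33,183,180): 33²+180² = 33489 = 183² → right
(221,151,57): 57+151 ≤ 221, not a triangle
1 of the 5 is right.

1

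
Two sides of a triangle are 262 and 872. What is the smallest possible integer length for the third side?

611

The third side must be strictly greater than |262 − 872| = 610.
The smallest integer above 610 is 611.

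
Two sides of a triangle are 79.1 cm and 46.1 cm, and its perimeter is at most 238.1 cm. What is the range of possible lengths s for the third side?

Triangle inequality alone gives 33.0 < s < 125.2.
The perimeter condition gives s ≤ 238.1 − 79.1 − 46.1 = 112.9.
Intersecting the two: 33.0 < s ≤ 112.9.

33.0 < s ≤ 112.9 cm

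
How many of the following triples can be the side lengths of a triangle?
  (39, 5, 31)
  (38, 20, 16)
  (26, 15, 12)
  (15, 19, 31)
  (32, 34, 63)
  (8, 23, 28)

4

(5,31,39): 5+31 ≤ 39 → not valid
(16,20,38): 16+20 ≤ 38 → not valid
(12,15,26): 12+15 > 26 → valid
(15,19,31): 15+19 > 31 → valid
(32,34,63): 32+34 > 63 → valid
(8,23,28): 8+23 > 28 → valid
4 of the 6 triples form a triangle.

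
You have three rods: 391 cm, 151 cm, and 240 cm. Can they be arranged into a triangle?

The two shorter sides sum to 391, exactly equal to the longest side 391.
That gives only a degenerate (flat) triangle — the inequality must be strict.

No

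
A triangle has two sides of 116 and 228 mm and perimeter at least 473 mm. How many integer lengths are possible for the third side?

Triangle inequality: 112 < x < 344. Perimeter ≥ 473 gives x ≥ 473 − 116 − 228 = 129.
So 129 ≤ x < 344; integers 129 through 343: 215 values.

215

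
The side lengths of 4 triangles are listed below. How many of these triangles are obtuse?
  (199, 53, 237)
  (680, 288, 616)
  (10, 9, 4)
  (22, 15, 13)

3

(199,53,237): 53²+199² = 42410 < 56169 = 237² → obtuse
(680,288,616): 288²+616² = 462400 = 680² → right
(10,9,4): 4²+9² = 97 < 100 = 10² → obtuse
(22,15,13): 13²+15² = 394 < 484 = 22² → obtuse
3 of the 4 are obtuse.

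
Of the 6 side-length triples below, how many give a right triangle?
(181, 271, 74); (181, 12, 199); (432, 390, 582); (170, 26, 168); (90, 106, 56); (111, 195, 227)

3

(181,271,74): 74+181 ≤ 271, not a triangle
(181,12,199): 12+181 ≤ 199, not a triangle
(432,390,582): 390²+432² = 338724 = 582² → right
(170,26,168): 26²+168² = 28900 = 170² → right
(90,106,56): 56²+90² = 11236 = 106² → right
(111,195,227): 111²+195² = 50346 < 51529 = 227² → obtuse
3 of the 6 are right.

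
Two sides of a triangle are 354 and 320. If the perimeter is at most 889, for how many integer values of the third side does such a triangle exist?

Triangle inequality: 34 < x < 674. Perimeter ≤ 889 gives x ≤ 889 − 354 − 320 = 215.
So 34 < x ≤ 215; integers 35 through 215: 181 values.

181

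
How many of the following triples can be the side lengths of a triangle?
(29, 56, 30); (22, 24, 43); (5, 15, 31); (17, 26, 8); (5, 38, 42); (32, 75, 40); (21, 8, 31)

3

(29,30,56): 29+30 > 56 → valid
(22,24,43): 22+24 > 43 → valid
(5,15,31): 5+15 ≤ 31 → not valid
(8,17,26): 8+17 ≤ 26 → not valid
(5,38,42): 5+38 > 42 → valid
(32,40,75): 32+40 ≤ 75 → not valid
(8,21,31): 8+21 ≤ 31 → not valid
3 of the 7 triples form a triangle.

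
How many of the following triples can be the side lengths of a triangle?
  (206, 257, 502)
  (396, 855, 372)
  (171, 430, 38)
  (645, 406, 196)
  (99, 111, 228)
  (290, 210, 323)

1

(206,257,502): 206+257 ≤ 502 → not valid
(372,396,855): 372+396 ≤ 855 → not valid
(38,171,430): 38+171 ≤ 430 → not valid
(196,406,645): 196+406 ≤ 645 → not valid
(99,111,228): 99+111 ≤ 228 → not valid
(210,290,323): 210+290 > 323 → valid
1 of the 6 triples forms a triangle.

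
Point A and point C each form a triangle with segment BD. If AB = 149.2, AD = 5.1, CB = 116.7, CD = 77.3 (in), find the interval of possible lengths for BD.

144.1 < BD < 154.3

From triangle ABD: |149.2 − 5.1| < BD < 149.2 + 5.1, i.e. 144.1 < BD < 154.3.
From triangle CBD: 39.4 < BD < 194.0.
Both must hold, so BD lies in the intersection.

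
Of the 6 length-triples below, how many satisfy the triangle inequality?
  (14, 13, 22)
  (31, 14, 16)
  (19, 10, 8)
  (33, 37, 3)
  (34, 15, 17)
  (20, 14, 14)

2

(13,14,22): 13+14 > 22 → valid
(14,16,31): 14+16 ≤ 31 → not valid
(8,10,19): 8+10 ≤ 19 → not valid
(3,33,37): 3+33 ≤ 37 → not valid
(15,17,34): 15+17 ≤ 34 → not valid
(14,14,20): 14+14 > 20 → valid
2 of the 6 triples form a triangle.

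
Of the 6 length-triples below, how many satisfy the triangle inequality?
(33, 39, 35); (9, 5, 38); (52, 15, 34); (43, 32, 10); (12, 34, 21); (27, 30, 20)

(33,35,39): 33+35 > 39 → valid
(5,9,38): 5+9 ≤ 38 → not valid
(15,34,52): 15+34 ≤ 52 → not valid
(10,32,43): 10+32 ≤ 43 → not valid
(12,21,34): 12+21 ≤ 34 → not valid
(20,27,30): 20+27 > 30 → valid
2 of the 6 triples form a triangle.

2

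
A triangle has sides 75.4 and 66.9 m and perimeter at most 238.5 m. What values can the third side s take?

8.5 < s ≤ 96.2

Triangle inequality alone gives 8.5 < s < 142.3.
The perimeter condition gives s ≤ 238.5 − 75.4 − 66.9 = 96.2.
Intersecting the two: 8.5 < s ≤ 96.2.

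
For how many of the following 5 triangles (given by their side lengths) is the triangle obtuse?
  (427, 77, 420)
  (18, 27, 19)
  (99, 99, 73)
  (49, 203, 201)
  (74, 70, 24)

1

(427,77,420): 77²+420² = 182329 = 427² → right
(18,27,19): 18²+19² = 685 < 729 = 27² → obtuse
(99,99,73): 73²+99² = 15130 > 9801 = 99² → acute
(49,203,201): 49²+201² = 42802 > 41209 = 203² → acute
(74,70,24): 24²+70² = 5476 = 74² → right
1 of the 5 is obtuse.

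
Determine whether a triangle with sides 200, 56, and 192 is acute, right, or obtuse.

right

Compare the square of the longest side to the sum of squares of the other two: 56² + 192² = 40000 = 200².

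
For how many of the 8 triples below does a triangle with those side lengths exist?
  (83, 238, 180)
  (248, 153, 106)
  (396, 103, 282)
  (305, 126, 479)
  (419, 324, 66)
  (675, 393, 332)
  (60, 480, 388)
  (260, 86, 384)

(83,180,238): 83+180 > 238 → valid
(106,153,248): 106+153 > 248 → valid
(103,282,396): 103+282 ≤ 396 → not valid
(126,305,479): 126+305 ≤ 479 → not valid
(66,324,419): 66+324 ≤ 419 → not valid
(332,393,675): 332+393 > 675 → valid
(60,388,480): 60+388 ≤ 480 → not valid
(86,260,384): 86+260 ≤ 384 → not valid
3 of the 8 triples form a triangle.

3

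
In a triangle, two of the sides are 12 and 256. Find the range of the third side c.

By the triangle inequality, c must be less than 12 + 256 = 268 and greater than |12 − 256| = 244.

244 < c < 268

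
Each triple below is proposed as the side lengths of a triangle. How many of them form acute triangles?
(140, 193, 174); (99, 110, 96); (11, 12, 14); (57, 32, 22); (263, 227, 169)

4

(140,193,174): 140²+174² = 49876 > 37249 = 193² → acute
(99,110,96): 96²+99² = 19017 > 12100 = 110² → acute
(11,12,14): 11²+12² = 265 > 196 = 14² → acute
(57,32,22): 22+32 ≤ 57, not a triangle
(263,227,169): 169²+227² = 80090 > 69169 = 263² → acute
4 of the 5 are acute.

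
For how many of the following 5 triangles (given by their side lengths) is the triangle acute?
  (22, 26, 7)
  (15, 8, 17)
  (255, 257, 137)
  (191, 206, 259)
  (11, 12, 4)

(22,26,7): 7²+22² = 533 < 676 = 26² → obtuse
(15,8,17): 8²+15² = 289 = 17² → right
(255,257,137): 137²+255² = 83794 > 66049 = 257² → acute
(191,206,259): 191²+206² = 78917 > 67081 = 259² → acute
(11,12,4): 4²+11² = 137 < 144 = 12² → obtuse
2 of the 5 are acute.

2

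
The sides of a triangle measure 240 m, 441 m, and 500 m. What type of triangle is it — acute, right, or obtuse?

Compare the square of the longest side to the sum of squares of the other two: 240² + 441² = 252081 > 250000 = 500².

acute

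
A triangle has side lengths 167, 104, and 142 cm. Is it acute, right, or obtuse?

acute

Compare the square of the longest side to the sum of squares of the other two: 104² + 142² = 30980 > 27889 = 167².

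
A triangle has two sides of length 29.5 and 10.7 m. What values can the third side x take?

18.8 < x < 40.2

By the triangle inequality, x must be less than 29.5 + 10.7 = 40.2 and greater than |29.5 − 10.7| = 18.8.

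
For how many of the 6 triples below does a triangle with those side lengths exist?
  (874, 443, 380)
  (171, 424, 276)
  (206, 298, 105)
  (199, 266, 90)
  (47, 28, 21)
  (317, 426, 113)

5

(380,443,874): 380+443 ≤ 874 → not valid
(171,276,424): 171+276 > 424 → valid
(105,206,298): 105+206 > 298 → valid
(90,199,266): 90+199 > 266 → valid
(21,28,47): 21+28 > 47 → valid
(113,317,426): 113+317 > 426 → valid
5 of the 6 triples form a triangle.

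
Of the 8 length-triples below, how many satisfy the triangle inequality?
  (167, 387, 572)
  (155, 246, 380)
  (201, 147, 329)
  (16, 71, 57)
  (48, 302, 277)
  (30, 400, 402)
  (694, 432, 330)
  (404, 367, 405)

(167,387,572): 167+387 ≤ 572 → not valid
(155,246,380): 155+246 > 380 → valid
(147,201,329): 147+201 > 329 → valid
(16,57,71): 16+57 > 71 → valid
(48,277,302): 48+277 > 302 → valid
(30,400,402): 30+400 > 402 → valid
(330,432,694): 330+432 > 694 → valid
(367,404,405): 367+404 > 405 → valid
7 of the 8 triples form a triangle.

7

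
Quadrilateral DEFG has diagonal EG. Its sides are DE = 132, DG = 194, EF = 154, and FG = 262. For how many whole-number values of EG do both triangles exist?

From triangle DEG: 62 < EG < 326.
From triangle FEG: 108 < EG < 416.
Intersection: 108 < EG < 326, so integers 109 through 325: 217 values.

217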